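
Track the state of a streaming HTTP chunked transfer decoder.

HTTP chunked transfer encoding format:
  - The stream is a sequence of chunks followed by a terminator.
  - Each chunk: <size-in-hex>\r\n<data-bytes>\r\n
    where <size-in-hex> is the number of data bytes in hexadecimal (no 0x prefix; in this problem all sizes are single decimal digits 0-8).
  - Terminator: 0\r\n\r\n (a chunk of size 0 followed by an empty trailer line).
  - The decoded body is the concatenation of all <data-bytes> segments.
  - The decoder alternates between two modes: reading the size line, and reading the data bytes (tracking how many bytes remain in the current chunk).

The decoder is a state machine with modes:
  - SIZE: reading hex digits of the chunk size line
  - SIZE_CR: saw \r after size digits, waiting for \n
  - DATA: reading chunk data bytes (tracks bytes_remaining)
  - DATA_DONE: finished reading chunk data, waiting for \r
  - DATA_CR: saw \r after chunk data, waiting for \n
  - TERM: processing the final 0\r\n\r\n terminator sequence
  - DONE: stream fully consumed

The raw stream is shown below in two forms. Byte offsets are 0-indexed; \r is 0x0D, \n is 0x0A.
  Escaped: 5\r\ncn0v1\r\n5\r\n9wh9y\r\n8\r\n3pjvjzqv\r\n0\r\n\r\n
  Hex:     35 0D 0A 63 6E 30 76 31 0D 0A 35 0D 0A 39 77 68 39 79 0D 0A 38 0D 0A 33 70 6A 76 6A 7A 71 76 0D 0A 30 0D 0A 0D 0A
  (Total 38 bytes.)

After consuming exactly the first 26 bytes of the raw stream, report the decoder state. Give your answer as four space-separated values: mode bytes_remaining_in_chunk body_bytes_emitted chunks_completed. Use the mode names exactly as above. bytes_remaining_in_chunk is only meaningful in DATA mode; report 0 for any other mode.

Byte 0 = '5': mode=SIZE remaining=0 emitted=0 chunks_done=0
Byte 1 = 0x0D: mode=SIZE_CR remaining=0 emitted=0 chunks_done=0
Byte 2 = 0x0A: mode=DATA remaining=5 emitted=0 chunks_done=0
Byte 3 = 'c': mode=DATA remaining=4 emitted=1 chunks_done=0
Byte 4 = 'n': mode=DATA remaining=3 emitted=2 chunks_done=0
Byte 5 = '0': mode=DATA remaining=2 emitted=3 chunks_done=0
Byte 6 = 'v': mode=DATA remaining=1 emitted=4 chunks_done=0
Byte 7 = '1': mode=DATA_DONE remaining=0 emitted=5 chunks_done=0
Byte 8 = 0x0D: mode=DATA_CR remaining=0 emitted=5 chunks_done=0
Byte 9 = 0x0A: mode=SIZE remaining=0 emitted=5 chunks_done=1
Byte 10 = '5': mode=SIZE remaining=0 emitted=5 chunks_done=1
Byte 11 = 0x0D: mode=SIZE_CR remaining=0 emitted=5 chunks_done=1
Byte 12 = 0x0A: mode=DATA remaining=5 emitted=5 chunks_done=1
Byte 13 = '9': mode=DATA remaining=4 emitted=6 chunks_done=1
Byte 14 = 'w': mode=DATA remaining=3 emitted=7 chunks_done=1
Byte 15 = 'h': mode=DATA remaining=2 emitted=8 chunks_done=1
Byte 16 = '9': mode=DATA remaining=1 emitted=9 chunks_done=1
Byte 17 = 'y': mode=DATA_DONE remaining=0 emitted=10 chunks_done=1
Byte 18 = 0x0D: mode=DATA_CR remaining=0 emitted=10 chunks_done=1
Byte 19 = 0x0A: mode=SIZE remaining=0 emitted=10 chunks_done=2
Byte 20 = '8': mode=SIZE remaining=0 emitted=10 chunks_done=2
Byte 21 = 0x0D: mode=SIZE_CR remaining=0 emitted=10 chunks_done=2
Byte 22 = 0x0A: mode=DATA remaining=8 emitted=10 chunks_done=2
Byte 23 = '3': mode=DATA remaining=7 emitted=11 chunks_done=2
Byte 24 = 'p': mode=DATA remaining=6 emitted=12 chunks_done=2
Byte 25 = 'j': mode=DATA remaining=5 emitted=13 chunks_done=2

Answer: DATA 5 13 2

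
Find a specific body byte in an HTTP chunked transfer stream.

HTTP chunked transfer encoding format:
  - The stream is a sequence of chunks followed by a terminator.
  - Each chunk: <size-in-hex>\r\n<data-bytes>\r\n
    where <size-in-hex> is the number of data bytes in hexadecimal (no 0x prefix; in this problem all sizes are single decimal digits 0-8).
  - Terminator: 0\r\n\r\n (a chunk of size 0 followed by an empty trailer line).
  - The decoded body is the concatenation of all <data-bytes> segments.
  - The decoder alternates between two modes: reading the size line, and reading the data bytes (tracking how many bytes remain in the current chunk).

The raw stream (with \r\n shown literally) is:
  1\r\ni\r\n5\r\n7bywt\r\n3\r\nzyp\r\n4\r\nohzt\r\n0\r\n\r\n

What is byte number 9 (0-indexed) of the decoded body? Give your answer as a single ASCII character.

Chunk 1: stream[0..1]='1' size=0x1=1, data at stream[3..4]='i' -> body[0..1], body so far='i'
Chunk 2: stream[6..7]='5' size=0x5=5, data at stream[9..14]='7bywt' -> body[1..6], body so far='i7bywt'
Chunk 3: stream[16..17]='3' size=0x3=3, data at stream[19..22]='zyp' -> body[6..9], body so far='i7bywtzyp'
Chunk 4: stream[24..25]='4' size=0x4=4, data at stream[27..31]='ohzt' -> body[9..13], body so far='i7bywtzypohzt'
Chunk 5: stream[33..34]='0' size=0 (terminator). Final body='i7bywtzypohzt' (13 bytes)
Body byte 9 = 'o'

Answer: o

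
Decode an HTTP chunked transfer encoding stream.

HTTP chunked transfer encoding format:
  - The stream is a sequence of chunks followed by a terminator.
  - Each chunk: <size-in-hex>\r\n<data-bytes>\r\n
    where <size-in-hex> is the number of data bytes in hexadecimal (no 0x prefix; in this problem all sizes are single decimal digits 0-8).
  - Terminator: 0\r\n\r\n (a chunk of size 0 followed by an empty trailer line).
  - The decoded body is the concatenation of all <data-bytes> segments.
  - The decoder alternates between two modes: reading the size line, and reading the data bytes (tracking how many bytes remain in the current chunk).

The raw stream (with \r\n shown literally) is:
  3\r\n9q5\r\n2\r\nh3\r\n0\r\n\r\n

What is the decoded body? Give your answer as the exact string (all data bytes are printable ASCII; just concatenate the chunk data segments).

Answer: 9q5h3

Derivation:
Chunk 1: stream[0..1]='3' size=0x3=3, data at stream[3..6]='9q5' -> body[0..3], body so far='9q5'
Chunk 2: stream[8..9]='2' size=0x2=2, data at stream[11..13]='h3' -> body[3..5], body so far='9q5h3'
Chunk 3: stream[15..16]='0' size=0 (terminator). Final body='9q5h3' (5 bytes)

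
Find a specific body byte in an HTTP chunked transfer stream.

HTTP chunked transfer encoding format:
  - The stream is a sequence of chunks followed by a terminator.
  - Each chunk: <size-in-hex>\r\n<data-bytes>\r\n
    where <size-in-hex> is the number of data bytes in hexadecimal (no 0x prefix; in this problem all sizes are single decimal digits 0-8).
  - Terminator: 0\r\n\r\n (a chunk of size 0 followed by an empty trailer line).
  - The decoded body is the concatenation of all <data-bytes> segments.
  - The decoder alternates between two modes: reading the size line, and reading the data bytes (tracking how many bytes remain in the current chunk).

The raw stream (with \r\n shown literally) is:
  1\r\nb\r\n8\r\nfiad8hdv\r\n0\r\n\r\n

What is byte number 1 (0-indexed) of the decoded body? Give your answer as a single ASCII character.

Chunk 1: stream[0..1]='1' size=0x1=1, data at stream[3..4]='b' -> body[0..1], body so far='b'
Chunk 2: stream[6..7]='8' size=0x8=8, data at stream[9..17]='fiad8hdv' -> body[1..9], body so far='bfiad8hdv'
Chunk 3: stream[19..20]='0' size=0 (terminator). Final body='bfiad8hdv' (9 bytes)
Body byte 1 = 'f'

Answer: f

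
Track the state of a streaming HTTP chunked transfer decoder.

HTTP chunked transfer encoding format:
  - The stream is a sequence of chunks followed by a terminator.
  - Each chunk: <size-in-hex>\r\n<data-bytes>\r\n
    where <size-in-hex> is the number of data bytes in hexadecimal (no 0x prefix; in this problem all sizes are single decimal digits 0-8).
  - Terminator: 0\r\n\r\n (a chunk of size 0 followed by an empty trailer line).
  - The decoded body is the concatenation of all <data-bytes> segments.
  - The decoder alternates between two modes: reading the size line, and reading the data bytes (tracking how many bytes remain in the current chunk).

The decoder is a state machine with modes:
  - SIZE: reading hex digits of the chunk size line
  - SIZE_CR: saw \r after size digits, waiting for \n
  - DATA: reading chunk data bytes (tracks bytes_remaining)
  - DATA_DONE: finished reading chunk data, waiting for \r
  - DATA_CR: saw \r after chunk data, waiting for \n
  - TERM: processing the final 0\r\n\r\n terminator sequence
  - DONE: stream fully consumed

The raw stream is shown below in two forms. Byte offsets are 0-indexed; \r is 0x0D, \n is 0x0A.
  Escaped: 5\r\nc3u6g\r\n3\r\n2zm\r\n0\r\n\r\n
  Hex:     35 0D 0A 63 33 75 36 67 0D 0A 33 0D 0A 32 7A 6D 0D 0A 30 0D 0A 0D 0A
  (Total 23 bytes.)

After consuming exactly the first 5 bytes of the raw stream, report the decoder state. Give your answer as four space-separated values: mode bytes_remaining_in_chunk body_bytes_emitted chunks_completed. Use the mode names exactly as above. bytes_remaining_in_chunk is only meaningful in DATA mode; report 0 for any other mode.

Byte 0 = '5': mode=SIZE remaining=0 emitted=0 chunks_done=0
Byte 1 = 0x0D: mode=SIZE_CR remaining=0 emitted=0 chunks_done=0
Byte 2 = 0x0A: mode=DATA remaining=5 emitted=0 chunks_done=0
Byte 3 = 'c': mode=DATA remaining=4 emitted=1 chunks_done=0
Byte 4 = '3': mode=DATA remaining=3 emitted=2 chunks_done=0

Answer: DATA 3 2 0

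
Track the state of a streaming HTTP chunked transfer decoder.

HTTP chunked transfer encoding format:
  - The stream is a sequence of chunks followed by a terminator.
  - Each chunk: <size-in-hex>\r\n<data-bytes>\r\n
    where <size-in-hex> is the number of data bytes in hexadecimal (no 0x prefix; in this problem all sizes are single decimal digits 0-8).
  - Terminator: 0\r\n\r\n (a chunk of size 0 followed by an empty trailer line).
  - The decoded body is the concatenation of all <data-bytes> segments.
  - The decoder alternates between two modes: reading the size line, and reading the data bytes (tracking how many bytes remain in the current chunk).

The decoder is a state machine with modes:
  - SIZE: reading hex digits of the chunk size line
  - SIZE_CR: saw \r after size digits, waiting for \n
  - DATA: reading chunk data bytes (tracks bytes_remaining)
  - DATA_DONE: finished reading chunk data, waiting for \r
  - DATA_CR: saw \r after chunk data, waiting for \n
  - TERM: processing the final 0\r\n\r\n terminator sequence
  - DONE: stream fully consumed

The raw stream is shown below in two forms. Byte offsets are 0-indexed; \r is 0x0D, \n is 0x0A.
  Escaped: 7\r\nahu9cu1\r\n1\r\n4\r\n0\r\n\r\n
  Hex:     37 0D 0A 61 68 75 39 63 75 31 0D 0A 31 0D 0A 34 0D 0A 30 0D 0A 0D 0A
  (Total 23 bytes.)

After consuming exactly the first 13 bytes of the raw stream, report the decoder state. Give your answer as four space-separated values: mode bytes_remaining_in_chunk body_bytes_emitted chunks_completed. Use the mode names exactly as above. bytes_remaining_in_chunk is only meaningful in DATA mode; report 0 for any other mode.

Byte 0 = '7': mode=SIZE remaining=0 emitted=0 chunks_done=0
Byte 1 = 0x0D: mode=SIZE_CR remaining=0 emitted=0 chunks_done=0
Byte 2 = 0x0A: mode=DATA remaining=7 emitted=0 chunks_done=0
Byte 3 = 'a': mode=DATA remaining=6 emitted=1 chunks_done=0
Byte 4 = 'h': mode=DATA remaining=5 emitted=2 chunks_done=0
Byte 5 = 'u': mode=DATA remaining=4 emitted=3 chunks_done=0
Byte 6 = '9': mode=DATA remaining=3 emitted=4 chunks_done=0
Byte 7 = 'c': mode=DATA remaining=2 emitted=5 chunks_done=0
Byte 8 = 'u': mode=DATA remaining=1 emitted=6 chunks_done=0
Byte 9 = '1': mode=DATA_DONE remaining=0 emitted=7 chunks_done=0
Byte 10 = 0x0D: mode=DATA_CR remaining=0 emitted=7 chunks_done=0
Byte 11 = 0x0A: mode=SIZE remaining=0 emitted=7 chunks_done=1
Byte 12 = '1': mode=SIZE remaining=0 emitted=7 chunks_done=1

Answer: SIZE 0 7 1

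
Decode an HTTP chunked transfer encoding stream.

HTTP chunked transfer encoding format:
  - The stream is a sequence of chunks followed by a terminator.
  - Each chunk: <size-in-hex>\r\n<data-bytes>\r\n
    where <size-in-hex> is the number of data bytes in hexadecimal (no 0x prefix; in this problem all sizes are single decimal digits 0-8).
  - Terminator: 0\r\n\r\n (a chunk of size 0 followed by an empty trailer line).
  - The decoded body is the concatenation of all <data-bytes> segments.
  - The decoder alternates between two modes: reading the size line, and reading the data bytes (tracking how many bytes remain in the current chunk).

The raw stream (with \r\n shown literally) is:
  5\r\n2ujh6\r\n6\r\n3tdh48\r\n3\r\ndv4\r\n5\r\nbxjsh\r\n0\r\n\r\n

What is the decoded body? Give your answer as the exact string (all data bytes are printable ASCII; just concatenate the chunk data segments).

Answer: 2ujh63tdh48dv4bxjsh

Derivation:
Chunk 1: stream[0..1]='5' size=0x5=5, data at stream[3..8]='2ujh6' -> body[0..5], body so far='2ujh6'
Chunk 2: stream[10..11]='6' size=0x6=6, data at stream[13..19]='3tdh48' -> body[5..11], body so far='2ujh63tdh48'
Chunk 3: stream[21..22]='3' size=0x3=3, data at stream[24..27]='dv4' -> body[11..14], body so far='2ujh63tdh48dv4'
Chunk 4: stream[29..30]='5' size=0x5=5, data at stream[32..37]='bxjsh' -> body[14..19], body so far='2ujh63tdh48dv4bxjsh'
Chunk 5: stream[39..40]='0' size=0 (terminator). Final body='2ujh63tdh48dv4bxjsh' (19 bytes)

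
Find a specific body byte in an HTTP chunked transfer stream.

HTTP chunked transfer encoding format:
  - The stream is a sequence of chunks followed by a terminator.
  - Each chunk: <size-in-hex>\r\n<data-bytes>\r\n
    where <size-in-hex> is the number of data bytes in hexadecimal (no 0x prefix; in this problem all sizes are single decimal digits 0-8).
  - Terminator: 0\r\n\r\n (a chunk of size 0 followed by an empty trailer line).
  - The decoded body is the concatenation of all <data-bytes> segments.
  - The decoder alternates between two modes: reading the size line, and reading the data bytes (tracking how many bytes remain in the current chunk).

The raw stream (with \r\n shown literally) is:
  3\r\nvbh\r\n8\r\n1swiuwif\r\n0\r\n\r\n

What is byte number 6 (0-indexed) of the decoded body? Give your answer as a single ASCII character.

Chunk 1: stream[0..1]='3' size=0x3=3, data at stream[3..6]='vbh' -> body[0..3], body so far='vbh'
Chunk 2: stream[8..9]='8' size=0x8=8, data at stream[11..19]='1swiuwif' -> body[3..11], body so far='vbh1swiuwif'
Chunk 3: stream[21..22]='0' size=0 (terminator). Final body='vbh1swiuwif' (11 bytes)
Body byte 6 = 'i'

Answer: i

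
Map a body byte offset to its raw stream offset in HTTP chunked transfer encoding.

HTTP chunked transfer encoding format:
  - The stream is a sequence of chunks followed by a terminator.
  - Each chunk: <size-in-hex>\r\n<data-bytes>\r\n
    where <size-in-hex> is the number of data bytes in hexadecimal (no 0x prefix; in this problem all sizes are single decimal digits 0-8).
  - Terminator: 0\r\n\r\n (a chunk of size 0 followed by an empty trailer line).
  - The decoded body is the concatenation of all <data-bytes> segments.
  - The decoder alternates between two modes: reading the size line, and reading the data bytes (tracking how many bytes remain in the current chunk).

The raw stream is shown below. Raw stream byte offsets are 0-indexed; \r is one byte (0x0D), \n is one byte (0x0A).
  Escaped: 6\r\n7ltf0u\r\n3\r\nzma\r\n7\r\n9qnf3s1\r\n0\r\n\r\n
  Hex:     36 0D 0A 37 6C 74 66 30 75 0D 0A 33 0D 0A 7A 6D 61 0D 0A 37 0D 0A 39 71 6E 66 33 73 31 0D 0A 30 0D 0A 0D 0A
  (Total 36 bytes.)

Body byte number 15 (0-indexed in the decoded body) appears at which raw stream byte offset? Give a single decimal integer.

Chunk 1: stream[0..1]='6' size=0x6=6, data at stream[3..9]='7ltf0u' -> body[0..6], body so far='7ltf0u'
Chunk 2: stream[11..12]='3' size=0x3=3, data at stream[14..17]='zma' -> body[6..9], body so far='7ltf0uzma'
Chunk 3: stream[19..20]='7' size=0x7=7, data at stream[22..29]='9qnf3s1' -> body[9..16], body so far='7ltf0uzma9qnf3s1'
Chunk 4: stream[31..32]='0' size=0 (terminator). Final body='7ltf0uzma9qnf3s1' (16 bytes)
Body byte 15 at stream offset 28

Answer: 28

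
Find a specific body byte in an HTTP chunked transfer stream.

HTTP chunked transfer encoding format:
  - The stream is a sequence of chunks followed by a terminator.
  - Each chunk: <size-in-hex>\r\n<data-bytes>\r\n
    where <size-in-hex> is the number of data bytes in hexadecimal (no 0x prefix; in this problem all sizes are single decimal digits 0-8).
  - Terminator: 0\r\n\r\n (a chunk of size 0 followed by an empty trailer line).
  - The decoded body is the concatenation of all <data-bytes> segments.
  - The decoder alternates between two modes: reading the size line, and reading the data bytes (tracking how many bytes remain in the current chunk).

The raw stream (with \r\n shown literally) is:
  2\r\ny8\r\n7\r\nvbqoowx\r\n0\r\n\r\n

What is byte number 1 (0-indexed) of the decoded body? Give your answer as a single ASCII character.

Answer: 8

Derivation:
Chunk 1: stream[0..1]='2' size=0x2=2, data at stream[3..5]='y8' -> body[0..2], body so far='y8'
Chunk 2: stream[7..8]='7' size=0x7=7, data at stream[10..17]='vbqoowx' -> body[2..9], body so far='y8vbqoowx'
Chunk 3: stream[19..20]='0' size=0 (terminator). Final body='y8vbqoowx' (9 bytes)
Body byte 1 = '8'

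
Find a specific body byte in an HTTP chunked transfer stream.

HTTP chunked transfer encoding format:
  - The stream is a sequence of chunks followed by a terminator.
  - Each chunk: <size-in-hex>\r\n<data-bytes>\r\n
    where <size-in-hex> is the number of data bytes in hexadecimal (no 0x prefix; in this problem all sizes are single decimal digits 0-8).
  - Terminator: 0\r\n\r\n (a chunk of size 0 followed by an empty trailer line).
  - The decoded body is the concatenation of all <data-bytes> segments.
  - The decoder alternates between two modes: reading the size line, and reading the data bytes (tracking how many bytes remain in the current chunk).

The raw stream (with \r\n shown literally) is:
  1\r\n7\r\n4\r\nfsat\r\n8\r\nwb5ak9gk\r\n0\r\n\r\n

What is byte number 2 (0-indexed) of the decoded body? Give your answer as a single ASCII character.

Chunk 1: stream[0..1]='1' size=0x1=1, data at stream[3..4]='7' -> body[0..1], body so far='7'
Chunk 2: stream[6..7]='4' size=0x4=4, data at stream[9..13]='fsat' -> body[1..5], body so far='7fsat'
Chunk 3: stream[15..16]='8' size=0x8=8, data at stream[18..26]='wb5ak9gk' -> body[5..13], body so far='7fsatwb5ak9gk'
Chunk 4: stream[28..29]='0' size=0 (terminator). Final body='7fsatwb5ak9gk' (13 bytes)
Body byte 2 = 's'

Answer: s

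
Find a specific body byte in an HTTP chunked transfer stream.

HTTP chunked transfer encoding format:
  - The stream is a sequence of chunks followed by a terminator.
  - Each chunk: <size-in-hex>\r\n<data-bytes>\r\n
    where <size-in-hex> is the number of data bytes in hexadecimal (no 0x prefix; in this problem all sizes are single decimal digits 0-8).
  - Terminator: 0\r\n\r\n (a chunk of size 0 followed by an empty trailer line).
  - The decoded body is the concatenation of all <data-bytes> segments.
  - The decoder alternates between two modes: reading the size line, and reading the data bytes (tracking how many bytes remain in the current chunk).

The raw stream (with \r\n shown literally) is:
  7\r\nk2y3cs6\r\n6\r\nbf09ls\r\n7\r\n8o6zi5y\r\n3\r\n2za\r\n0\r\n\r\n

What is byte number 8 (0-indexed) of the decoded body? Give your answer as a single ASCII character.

Chunk 1: stream[0..1]='7' size=0x7=7, data at stream[3..10]='k2y3cs6' -> body[0..7], body so far='k2y3cs6'
Chunk 2: stream[12..13]='6' size=0x6=6, data at stream[15..21]='bf09ls' -> body[7..13], body so far='k2y3cs6bf09ls'
Chunk 3: stream[23..24]='7' size=0x7=7, data at stream[26..33]='8o6zi5y' -> body[13..20], body so far='k2y3cs6bf09ls8o6zi5y'
Chunk 4: stream[35..36]='3' size=0x3=3, data at stream[38..41]='2za' -> body[20..23], body so far='k2y3cs6bf09ls8o6zi5y2za'
Chunk 5: stream[43..44]='0' size=0 (terminator). Final body='k2y3cs6bf09ls8o6zi5y2za' (23 bytes)
Body byte 8 = 'f'

Answer: f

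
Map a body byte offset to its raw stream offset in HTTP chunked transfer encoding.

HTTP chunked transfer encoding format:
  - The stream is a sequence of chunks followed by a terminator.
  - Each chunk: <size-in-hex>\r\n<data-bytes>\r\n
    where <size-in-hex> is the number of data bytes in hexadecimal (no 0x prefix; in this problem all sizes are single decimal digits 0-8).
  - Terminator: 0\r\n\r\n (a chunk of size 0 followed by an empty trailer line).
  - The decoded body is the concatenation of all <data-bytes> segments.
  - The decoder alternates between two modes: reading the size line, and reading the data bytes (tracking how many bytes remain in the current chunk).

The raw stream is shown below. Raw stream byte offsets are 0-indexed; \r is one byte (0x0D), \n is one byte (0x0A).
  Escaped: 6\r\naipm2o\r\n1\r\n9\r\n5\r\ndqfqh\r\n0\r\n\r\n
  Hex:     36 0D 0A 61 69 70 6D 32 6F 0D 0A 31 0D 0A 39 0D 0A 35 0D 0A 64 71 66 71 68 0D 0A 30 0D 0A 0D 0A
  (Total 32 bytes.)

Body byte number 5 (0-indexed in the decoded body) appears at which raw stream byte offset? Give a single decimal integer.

Answer: 8

Derivation:
Chunk 1: stream[0..1]='6' size=0x6=6, data at stream[3..9]='aipm2o' -> body[0..6], body so far='aipm2o'
Chunk 2: stream[11..12]='1' size=0x1=1, data at stream[14..15]='9' -> body[6..7], body so far='aipm2o9'
Chunk 3: stream[17..18]='5' size=0x5=5, data at stream[20..25]='dqfqh' -> body[7..12], body so far='aipm2o9dqfqh'
Chunk 4: stream[27..28]='0' size=0 (terminator). Final body='aipm2o9dqfqh' (12 bytes)
Body byte 5 at stream offset 8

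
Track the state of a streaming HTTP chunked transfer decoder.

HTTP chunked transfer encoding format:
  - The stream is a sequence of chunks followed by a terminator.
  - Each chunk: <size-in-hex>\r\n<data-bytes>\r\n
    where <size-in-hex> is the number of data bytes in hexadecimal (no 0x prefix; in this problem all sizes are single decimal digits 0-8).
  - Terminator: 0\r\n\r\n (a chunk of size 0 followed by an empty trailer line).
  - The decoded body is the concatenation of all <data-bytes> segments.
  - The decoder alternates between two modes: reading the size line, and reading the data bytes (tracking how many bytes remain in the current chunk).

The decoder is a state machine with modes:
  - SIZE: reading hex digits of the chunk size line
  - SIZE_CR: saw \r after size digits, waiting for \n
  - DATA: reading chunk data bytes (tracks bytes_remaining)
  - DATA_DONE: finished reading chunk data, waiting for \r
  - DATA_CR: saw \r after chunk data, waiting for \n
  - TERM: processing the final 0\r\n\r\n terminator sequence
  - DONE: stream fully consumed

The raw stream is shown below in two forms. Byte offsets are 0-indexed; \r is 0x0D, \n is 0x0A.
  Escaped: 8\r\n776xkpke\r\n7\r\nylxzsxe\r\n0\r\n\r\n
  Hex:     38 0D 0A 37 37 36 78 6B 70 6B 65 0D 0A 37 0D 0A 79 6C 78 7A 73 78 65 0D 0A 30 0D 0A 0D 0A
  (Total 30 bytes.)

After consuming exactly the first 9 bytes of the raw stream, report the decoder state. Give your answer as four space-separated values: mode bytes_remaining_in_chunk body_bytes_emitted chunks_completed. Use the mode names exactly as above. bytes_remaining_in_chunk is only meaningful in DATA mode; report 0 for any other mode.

Byte 0 = '8': mode=SIZE remaining=0 emitted=0 chunks_done=0
Byte 1 = 0x0D: mode=SIZE_CR remaining=0 emitted=0 chunks_done=0
Byte 2 = 0x0A: mode=DATA remaining=8 emitted=0 chunks_done=0
Byte 3 = '7': mode=DATA remaining=7 emitted=1 chunks_done=0
Byte 4 = '7': mode=DATA remaining=6 emitted=2 chunks_done=0
Byte 5 = '6': mode=DATA remaining=5 emitted=3 chunks_done=0
Byte 6 = 'x': mode=DATA remaining=4 emitted=4 chunks_done=0
Byte 7 = 'k': mode=DATA remaining=3 emitted=5 chunks_done=0
Byte 8 = 'p': mode=DATA remaining=2 emitted=6 chunks_done=0

Answer: DATA 2 6 0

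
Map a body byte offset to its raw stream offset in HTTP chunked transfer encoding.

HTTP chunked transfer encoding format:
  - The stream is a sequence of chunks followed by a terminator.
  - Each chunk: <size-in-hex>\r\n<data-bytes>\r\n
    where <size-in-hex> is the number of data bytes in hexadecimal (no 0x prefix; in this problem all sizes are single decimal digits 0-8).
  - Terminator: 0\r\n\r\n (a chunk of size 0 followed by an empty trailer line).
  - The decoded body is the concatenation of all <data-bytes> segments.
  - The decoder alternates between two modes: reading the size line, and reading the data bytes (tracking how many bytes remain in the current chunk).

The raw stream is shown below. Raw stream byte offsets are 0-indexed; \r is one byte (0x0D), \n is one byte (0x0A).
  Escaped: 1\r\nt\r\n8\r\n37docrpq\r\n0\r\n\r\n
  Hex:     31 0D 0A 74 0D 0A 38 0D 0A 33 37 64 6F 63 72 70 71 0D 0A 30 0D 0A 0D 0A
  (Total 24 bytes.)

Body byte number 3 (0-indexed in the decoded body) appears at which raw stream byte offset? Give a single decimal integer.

Answer: 11

Derivation:
Chunk 1: stream[0..1]='1' size=0x1=1, data at stream[3..4]='t' -> body[0..1], body so far='t'
Chunk 2: stream[6..7]='8' size=0x8=8, data at stream[9..17]='37docrpq' -> body[1..9], body so far='t37docrpq'
Chunk 3: stream[19..20]='0' size=0 (terminator). Final body='t37docrpq' (9 bytes)
Body byte 3 at stream offset 11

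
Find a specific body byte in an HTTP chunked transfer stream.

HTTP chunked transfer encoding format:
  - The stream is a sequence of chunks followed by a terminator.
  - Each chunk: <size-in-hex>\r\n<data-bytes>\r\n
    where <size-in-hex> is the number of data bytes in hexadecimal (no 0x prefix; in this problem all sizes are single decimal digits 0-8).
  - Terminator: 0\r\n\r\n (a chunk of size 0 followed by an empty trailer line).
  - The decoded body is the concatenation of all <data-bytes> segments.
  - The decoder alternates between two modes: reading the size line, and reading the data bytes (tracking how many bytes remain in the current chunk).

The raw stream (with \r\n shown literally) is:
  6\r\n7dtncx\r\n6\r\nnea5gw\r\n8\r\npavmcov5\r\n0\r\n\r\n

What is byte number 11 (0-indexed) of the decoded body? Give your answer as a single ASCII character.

Chunk 1: stream[0..1]='6' size=0x6=6, data at stream[3..9]='7dtncx' -> body[0..6], body so far='7dtncx'
Chunk 2: stream[11..12]='6' size=0x6=6, data at stream[14..20]='nea5gw' -> body[6..12], body so far='7dtncxnea5gw'
Chunk 3: stream[22..23]='8' size=0x8=8, data at stream[25..33]='pavmcov5' -> body[12..20], body so far='7dtncxnea5gwpavmcov5'
Chunk 4: stream[35..36]='0' size=0 (terminator). Final body='7dtncxnea5gwpavmcov5' (20 bytes)
Body byte 11 = 'w'

Answer: w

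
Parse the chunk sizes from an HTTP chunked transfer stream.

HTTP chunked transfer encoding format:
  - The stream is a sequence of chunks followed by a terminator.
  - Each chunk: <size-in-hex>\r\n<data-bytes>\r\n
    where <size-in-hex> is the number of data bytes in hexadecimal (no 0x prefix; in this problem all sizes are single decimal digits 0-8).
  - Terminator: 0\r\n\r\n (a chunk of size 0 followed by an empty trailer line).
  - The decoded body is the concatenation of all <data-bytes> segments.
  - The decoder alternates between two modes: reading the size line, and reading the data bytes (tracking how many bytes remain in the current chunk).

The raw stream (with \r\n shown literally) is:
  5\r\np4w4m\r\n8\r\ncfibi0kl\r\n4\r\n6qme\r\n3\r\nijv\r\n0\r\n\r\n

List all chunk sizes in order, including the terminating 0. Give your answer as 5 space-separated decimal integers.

Chunk 1: stream[0..1]='5' size=0x5=5, data at stream[3..8]='p4w4m' -> body[0..5], body so far='p4w4m'
Chunk 2: stream[10..11]='8' size=0x8=8, data at stream[13..21]='cfibi0kl' -> body[5..13], body so far='p4w4mcfibi0kl'
Chunk 3: stream[23..24]='4' size=0x4=4, data at stream[26..30]='6qme' -> body[13..17], body so far='p4w4mcfibi0kl6qme'
Chunk 4: stream[32..33]='3' size=0x3=3, data at stream[35..38]='ijv' -> body[17..20], body so far='p4w4mcfibi0kl6qmeijv'
Chunk 5: stream[40..41]='0' size=0 (terminator). Final body='p4w4mcfibi0kl6qmeijv' (20 bytes)

Answer: 5 8 4 3 0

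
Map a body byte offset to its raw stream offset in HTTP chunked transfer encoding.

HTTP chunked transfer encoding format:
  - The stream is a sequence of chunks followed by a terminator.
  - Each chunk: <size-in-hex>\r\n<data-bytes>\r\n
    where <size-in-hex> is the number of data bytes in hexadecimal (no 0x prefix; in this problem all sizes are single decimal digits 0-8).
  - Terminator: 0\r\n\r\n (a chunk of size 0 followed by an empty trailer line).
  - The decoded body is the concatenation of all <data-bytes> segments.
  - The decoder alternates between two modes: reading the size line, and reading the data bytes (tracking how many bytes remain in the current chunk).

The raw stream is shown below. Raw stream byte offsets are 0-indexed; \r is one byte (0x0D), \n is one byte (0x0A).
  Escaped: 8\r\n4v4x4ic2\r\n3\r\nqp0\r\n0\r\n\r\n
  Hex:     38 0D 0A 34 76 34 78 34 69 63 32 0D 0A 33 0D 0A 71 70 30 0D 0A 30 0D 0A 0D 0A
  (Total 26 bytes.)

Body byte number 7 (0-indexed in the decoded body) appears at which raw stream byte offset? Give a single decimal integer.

Answer: 10

Derivation:
Chunk 1: stream[0..1]='8' size=0x8=8, data at stream[3..11]='4v4x4ic2' -> body[0..8], body so far='4v4x4ic2'
Chunk 2: stream[13..14]='3' size=0x3=3, data at stream[16..19]='qp0' -> body[8..11], body so far='4v4x4ic2qp0'
Chunk 3: stream[21..22]='0' size=0 (terminator). Final body='4v4x4ic2qp0' (11 bytes)
Body byte 7 at stream offset 10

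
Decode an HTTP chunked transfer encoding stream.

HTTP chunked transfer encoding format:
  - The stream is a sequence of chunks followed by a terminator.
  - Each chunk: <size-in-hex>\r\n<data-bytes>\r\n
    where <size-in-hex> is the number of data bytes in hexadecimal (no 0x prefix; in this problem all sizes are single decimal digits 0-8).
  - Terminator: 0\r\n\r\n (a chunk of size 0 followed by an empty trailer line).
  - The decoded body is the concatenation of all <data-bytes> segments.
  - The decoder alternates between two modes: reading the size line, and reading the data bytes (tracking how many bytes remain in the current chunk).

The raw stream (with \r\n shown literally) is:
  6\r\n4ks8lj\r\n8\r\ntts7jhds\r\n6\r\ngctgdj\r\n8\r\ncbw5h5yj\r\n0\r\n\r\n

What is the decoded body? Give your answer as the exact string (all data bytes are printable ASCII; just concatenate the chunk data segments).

Answer: 4ks8ljtts7jhdsgctgdjcbw5h5yj

Derivation:
Chunk 1: stream[0..1]='6' size=0x6=6, data at stream[3..9]='4ks8lj' -> body[0..6], body so far='4ks8lj'
Chunk 2: stream[11..12]='8' size=0x8=8, data at stream[14..22]='tts7jhds' -> body[6..14], body so far='4ks8ljtts7jhds'
Chunk 3: stream[24..25]='6' size=0x6=6, data at stream[27..33]='gctgdj' -> body[14..20], body so far='4ks8ljtts7jhdsgctgdj'
Chunk 4: stream[35..36]='8' size=0x8=8, data at stream[38..46]='cbw5h5yj' -> body[20..28], body so far='4ks8ljtts7jhdsgctgdjcbw5h5yj'
Chunk 5: stream[48..49]='0' size=0 (terminator). Final body='4ks8ljtts7jhdsgctgdjcbw5h5yj' (28 bytes)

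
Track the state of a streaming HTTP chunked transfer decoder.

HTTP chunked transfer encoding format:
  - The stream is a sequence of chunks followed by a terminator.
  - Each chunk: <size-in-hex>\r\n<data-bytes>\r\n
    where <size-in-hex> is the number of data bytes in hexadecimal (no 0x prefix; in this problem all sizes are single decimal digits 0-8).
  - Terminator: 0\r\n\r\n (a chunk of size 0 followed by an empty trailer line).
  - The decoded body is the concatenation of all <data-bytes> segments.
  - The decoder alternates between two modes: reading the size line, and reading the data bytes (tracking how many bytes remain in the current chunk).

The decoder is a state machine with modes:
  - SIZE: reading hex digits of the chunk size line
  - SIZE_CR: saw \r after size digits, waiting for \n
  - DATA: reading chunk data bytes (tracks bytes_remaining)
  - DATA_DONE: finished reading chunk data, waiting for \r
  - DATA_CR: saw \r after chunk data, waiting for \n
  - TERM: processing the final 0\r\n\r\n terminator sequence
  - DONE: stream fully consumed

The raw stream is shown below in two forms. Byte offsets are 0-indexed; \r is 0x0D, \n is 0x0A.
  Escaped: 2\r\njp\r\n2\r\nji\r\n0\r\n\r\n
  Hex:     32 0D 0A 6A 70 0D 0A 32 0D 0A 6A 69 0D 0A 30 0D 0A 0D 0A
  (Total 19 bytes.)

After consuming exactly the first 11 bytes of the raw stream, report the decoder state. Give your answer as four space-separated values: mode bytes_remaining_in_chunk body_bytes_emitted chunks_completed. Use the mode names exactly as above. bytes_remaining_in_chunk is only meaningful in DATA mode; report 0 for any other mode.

Byte 0 = '2': mode=SIZE remaining=0 emitted=0 chunks_done=0
Byte 1 = 0x0D: mode=SIZE_CR remaining=0 emitted=0 chunks_done=0
Byte 2 = 0x0A: mode=DATA remaining=2 emitted=0 chunks_done=0
Byte 3 = 'j': mode=DATA remaining=1 emitted=1 chunks_done=0
Byte 4 = 'p': mode=DATA_DONE remaining=0 emitted=2 chunks_done=0
Byte 5 = 0x0D: mode=DATA_CR remaining=0 emitted=2 chunks_done=0
Byte 6 = 0x0A: mode=SIZE remaining=0 emitted=2 chunks_done=1
Byte 7 = '2': mode=SIZE remaining=0 emitted=2 chunks_done=1
Byte 8 = 0x0D: mode=SIZE_CR remaining=0 emitted=2 chunks_done=1
Byte 9 = 0x0A: mode=DATA remaining=2 emitted=2 chunks_done=1
Byte 10 = 'j': mode=DATA remaining=1 emitted=3 chunks_done=1

Answer: DATA 1 3 1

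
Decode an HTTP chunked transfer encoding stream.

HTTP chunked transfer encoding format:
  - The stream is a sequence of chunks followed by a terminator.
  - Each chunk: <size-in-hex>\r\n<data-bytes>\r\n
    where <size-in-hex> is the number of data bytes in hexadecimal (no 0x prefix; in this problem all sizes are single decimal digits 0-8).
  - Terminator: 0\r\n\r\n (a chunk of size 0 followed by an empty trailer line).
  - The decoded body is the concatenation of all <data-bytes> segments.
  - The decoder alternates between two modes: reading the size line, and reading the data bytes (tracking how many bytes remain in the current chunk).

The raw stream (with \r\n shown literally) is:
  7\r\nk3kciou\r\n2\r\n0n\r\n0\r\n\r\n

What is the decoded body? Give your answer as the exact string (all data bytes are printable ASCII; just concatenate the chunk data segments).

Chunk 1: stream[0..1]='7' size=0x7=7, data at stream[3..10]='k3kciou' -> body[0..7], body so far='k3kciou'
Chunk 2: stream[12..13]='2' size=0x2=2, data at stream[15..17]='0n' -> body[7..9], body so far='k3kciou0n'
Chunk 3: stream[19..20]='0' size=0 (terminator). Final body='k3kciou0n' (9 bytes)

Answer: k3kciou0n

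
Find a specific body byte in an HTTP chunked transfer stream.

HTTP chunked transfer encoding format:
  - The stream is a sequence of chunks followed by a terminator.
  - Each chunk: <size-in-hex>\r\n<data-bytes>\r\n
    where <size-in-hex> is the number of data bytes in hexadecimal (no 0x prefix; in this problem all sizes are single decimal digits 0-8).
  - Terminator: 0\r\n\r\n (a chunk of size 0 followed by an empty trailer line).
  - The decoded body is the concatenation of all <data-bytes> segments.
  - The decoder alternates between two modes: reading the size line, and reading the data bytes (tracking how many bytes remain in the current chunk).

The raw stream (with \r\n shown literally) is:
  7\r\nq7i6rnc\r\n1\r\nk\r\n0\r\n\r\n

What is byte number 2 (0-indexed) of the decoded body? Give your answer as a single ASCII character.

Chunk 1: stream[0..1]='7' size=0x7=7, data at stream[3..10]='q7i6rnc' -> body[0..7], body so far='q7i6rnc'
Chunk 2: stream[12..13]='1' size=0x1=1, data at stream[15..16]='k' -> body[7..8], body so far='q7i6rnck'
Chunk 3: stream[18..19]='0' size=0 (terminator). Final body='q7i6rnck' (8 bytes)
Body byte 2 = 'i'

Answer: i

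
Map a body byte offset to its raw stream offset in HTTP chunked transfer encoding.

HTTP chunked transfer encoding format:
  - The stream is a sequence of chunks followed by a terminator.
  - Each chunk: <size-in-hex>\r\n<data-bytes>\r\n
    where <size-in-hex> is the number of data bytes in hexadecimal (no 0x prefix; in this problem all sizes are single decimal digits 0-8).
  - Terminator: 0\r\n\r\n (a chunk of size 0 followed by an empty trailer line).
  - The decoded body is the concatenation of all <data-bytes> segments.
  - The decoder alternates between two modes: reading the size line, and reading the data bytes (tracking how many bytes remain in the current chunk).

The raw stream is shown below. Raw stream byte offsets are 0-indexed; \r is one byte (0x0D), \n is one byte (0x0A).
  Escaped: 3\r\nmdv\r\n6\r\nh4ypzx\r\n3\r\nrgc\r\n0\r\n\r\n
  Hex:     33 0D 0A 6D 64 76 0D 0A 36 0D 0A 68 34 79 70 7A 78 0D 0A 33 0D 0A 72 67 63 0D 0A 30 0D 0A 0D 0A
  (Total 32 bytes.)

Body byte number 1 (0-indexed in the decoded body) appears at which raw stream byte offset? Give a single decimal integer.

Chunk 1: stream[0..1]='3' size=0x3=3, data at stream[3..6]='mdv' -> body[0..3], body so far='mdv'
Chunk 2: stream[8..9]='6' size=0x6=6, data at stream[11..17]='h4ypzx' -> body[3..9], body so far='mdvh4ypzx'
Chunk 3: stream[19..20]='3' size=0x3=3, data at stream[22..25]='rgc' -> body[9..12], body so far='mdvh4ypzxrgc'
Chunk 4: stream[27..28]='0' size=0 (terminator). Final body='mdvh4ypzxrgc' (12 bytes)
Body byte 1 at stream offset 4

Answer: 4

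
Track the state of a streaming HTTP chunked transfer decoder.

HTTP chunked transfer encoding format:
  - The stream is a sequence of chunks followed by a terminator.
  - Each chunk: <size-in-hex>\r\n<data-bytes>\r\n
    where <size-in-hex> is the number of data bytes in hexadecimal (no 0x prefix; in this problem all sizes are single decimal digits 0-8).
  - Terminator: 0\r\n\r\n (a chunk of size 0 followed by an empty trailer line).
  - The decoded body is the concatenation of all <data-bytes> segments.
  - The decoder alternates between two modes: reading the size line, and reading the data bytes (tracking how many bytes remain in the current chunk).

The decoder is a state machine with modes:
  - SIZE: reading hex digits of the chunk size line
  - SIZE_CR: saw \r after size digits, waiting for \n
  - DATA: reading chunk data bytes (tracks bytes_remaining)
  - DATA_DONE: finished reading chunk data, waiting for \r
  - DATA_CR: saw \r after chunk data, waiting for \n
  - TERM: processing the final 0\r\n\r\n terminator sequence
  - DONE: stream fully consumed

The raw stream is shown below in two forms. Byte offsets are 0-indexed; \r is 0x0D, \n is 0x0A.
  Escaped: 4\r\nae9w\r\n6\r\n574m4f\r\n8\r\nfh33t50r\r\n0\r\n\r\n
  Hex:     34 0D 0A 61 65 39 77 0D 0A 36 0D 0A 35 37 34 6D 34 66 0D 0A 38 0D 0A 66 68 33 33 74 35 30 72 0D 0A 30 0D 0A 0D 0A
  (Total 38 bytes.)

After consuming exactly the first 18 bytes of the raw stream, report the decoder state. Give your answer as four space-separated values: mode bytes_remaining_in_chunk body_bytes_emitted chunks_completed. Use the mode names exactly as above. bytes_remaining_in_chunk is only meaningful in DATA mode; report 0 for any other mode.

Answer: DATA_DONE 0 10 1

Derivation:
Byte 0 = '4': mode=SIZE remaining=0 emitted=0 chunks_done=0
Byte 1 = 0x0D: mode=SIZE_CR remaining=0 emitted=0 chunks_done=0
Byte 2 = 0x0A: mode=DATA remaining=4 emitted=0 chunks_done=0
Byte 3 = 'a': mode=DATA remaining=3 emitted=1 chunks_done=0
Byte 4 = 'e': mode=DATA remaining=2 emitted=2 chunks_done=0
Byte 5 = '9': mode=DATA remaining=1 emitted=3 chunks_done=0
Byte 6 = 'w': mode=DATA_DONE remaining=0 emitted=4 chunks_done=0
Byte 7 = 0x0D: mode=DATA_CR remaining=0 emitted=4 chunks_done=0
Byte 8 = 0x0A: mode=SIZE remaining=0 emitted=4 chunks_done=1
Byte 9 = '6': mode=SIZE remaining=0 emitted=4 chunks_done=1
Byte 10 = 0x0D: mode=SIZE_CR remaining=0 emitted=4 chunks_done=1
Byte 11 = 0x0A: mode=DATA remaining=6 emitted=4 chunks_done=1
Byte 12 = '5': mode=DATA remaining=5 emitted=5 chunks_done=1
Byte 13 = '7': mode=DATA remaining=4 emitted=6 chunks_done=1
Byte 14 = '4': mode=DATA remaining=3 emitted=7 chunks_done=1
Byte 15 = 'm': mode=DATA remaining=2 emitted=8 chunks_done=1
Byte 16 = '4': mode=DATA remaining=1 emitted=9 chunks_done=1
Byte 17 = 'f': mode=DATA_DONE remaining=0 emitted=10 chunks_done=1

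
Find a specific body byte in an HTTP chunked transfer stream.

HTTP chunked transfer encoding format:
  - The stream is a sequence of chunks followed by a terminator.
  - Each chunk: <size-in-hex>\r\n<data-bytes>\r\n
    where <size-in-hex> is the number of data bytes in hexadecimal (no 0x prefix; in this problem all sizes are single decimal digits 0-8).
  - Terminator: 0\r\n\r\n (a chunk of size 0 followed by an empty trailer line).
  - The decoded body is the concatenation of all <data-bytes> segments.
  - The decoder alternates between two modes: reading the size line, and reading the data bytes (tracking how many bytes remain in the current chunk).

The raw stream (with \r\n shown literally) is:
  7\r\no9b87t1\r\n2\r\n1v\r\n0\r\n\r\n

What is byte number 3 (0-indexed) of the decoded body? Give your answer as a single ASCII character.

Answer: 8

Derivation:
Chunk 1: stream[0..1]='7' size=0x7=7, data at stream[3..10]='o9b87t1' -> body[0..7], body so far='o9b87t1'
Chunk 2: stream[12..13]='2' size=0x2=2, data at stream[15..17]='1v' -> body[7..9], body so far='o9b87t11v'
Chunk 3: stream[19..20]='0' size=0 (terminator). Final body='o9b87t11v' (9 bytes)
Body byte 3 = '8'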